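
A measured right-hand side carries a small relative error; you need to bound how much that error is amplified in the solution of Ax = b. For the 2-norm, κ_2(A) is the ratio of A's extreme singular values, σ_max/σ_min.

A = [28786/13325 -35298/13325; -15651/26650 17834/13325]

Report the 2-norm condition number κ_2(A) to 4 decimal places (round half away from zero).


10.2500

M = AᵀA = [4212413/840500 -1367631/210125; -1367631/210125 1850888/210125]. tr(M)=2323193/168100, det(M)=1874161/1050625
eigenvalues of AᵀA: λ = (tr ± √(tr²−4·det))/2 = 1369/100, 5476/42025
σ_max=√(1369/100)=(37/10), σ_min=√(5476/42025)=(74/205) → κ = 10.2500


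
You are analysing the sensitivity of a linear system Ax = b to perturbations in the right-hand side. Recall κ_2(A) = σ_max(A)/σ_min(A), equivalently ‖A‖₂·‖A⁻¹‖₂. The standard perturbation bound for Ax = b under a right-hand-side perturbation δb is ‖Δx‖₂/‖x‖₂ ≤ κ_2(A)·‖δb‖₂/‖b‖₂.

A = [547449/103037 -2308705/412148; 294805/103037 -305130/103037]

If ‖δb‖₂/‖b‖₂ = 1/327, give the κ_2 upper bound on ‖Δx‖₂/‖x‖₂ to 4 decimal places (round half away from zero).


form AᵀA = [1337752234/36735721 -5618386305/146942884; -5618386305/146942884 23597881825/587771536] with trace 53510009/698896 and determinant 60025/698896
solving λ² − 53510009/698896·λ + 60025/698896 = 0 gives λ = 1225/16, 49/43681
κ_2(A) = √(λ_max/λ_min) = √((1225/16) / (49/43681)) = 261.2500
worst-case relative error ≤ 261.2500 × 1/327 = 0.7989

0.7989


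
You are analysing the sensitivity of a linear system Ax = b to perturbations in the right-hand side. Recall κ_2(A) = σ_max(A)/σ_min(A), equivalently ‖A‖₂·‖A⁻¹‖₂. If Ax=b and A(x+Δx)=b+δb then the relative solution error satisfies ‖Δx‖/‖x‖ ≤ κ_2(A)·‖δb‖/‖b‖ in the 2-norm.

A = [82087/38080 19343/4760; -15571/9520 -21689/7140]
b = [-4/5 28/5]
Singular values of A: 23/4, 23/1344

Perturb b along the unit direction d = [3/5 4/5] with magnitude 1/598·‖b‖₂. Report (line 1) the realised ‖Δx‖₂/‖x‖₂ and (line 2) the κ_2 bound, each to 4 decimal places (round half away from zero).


0.0024
0.5619

from the listed singular values, σ₁ = 23/4, σ_n = 23/1344
κ_2(A) = (23/4) / (23/1344) = 336.0000
bound on ‖Δx‖/‖x‖: κ·ε = 336.0000·1/598 = 0.5619
solve Ax = b  →  x = [-206.5678 109.3811]
‖b‖₂ = 5.6569 and ‖x‖₂ = 233.7402
Δx = A⁻¹·δb where δb = 1/598·5.6569·d; ‖Δx‖ = 0.5528
realised ‖Δx‖/‖x‖ = 0.0024
tightness: 0.0024 against a bound of 0.5619 (unrounded ratio ≈ 0.0042)


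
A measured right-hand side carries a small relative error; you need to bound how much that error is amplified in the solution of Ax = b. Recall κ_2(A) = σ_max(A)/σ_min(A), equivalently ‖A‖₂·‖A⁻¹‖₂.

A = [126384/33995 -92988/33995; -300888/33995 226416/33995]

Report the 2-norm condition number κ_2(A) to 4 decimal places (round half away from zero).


261.5000

AᵀA = [25208640/273529 -18906048/273529; -18906048/273529 14180112/273529]; tr = 39388752/273529, det = 82944/273529
eigenvalues of AᵀA: λ = (tr ± √(tr²−4·det))/2 = 144, 576/273529
κ = σ_max/σ_min = 12/(24/523) = 261.5000


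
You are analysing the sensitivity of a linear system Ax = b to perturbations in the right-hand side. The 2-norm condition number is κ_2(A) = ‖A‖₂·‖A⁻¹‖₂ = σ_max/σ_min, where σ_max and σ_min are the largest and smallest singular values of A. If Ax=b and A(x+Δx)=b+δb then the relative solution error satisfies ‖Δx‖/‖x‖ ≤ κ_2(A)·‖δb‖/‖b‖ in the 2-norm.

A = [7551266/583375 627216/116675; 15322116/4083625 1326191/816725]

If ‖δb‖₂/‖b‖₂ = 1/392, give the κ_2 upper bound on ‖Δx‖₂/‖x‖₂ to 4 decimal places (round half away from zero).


M = AᵀA = [4846122449044/26681589025 403836032412/5336317805; 403836032412/5336317805 33656605105/1067263561]. tr(M)=33654068501/157879225, det(M)=113592964/157879225
λ_max, λ_min = (33654068501/157879225 ± √1132524590793513295401/24925849686600625)/2 = 5329/25, 21316/6315169
so κ_2 = √((5329/25) / (21316/6315169)) = 251.3000
bound on ‖Δx‖/‖x‖: κ·ε = 251.3000·1/392 = 0.6411

0.6411


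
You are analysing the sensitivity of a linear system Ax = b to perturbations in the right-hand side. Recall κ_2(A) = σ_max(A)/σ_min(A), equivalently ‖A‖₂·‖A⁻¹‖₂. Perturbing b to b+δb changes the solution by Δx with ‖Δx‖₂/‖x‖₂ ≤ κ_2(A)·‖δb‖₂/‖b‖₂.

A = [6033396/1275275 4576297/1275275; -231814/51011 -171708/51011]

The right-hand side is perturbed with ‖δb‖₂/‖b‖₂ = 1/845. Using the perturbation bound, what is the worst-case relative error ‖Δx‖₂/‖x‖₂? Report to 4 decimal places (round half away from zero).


0.2082

AᵀA = [83219915476/1933800625 62411784732/1933800625; 62411784732/1933800625 46813041049/1933800625]; tr = 5201318261/77352025, det = 11303044/77352025
λ_max, λ_min = (5201318261/77352025 ± √27050214398843807721/5983335771600625)/2 = 1681/25, 6724/3094081
κ_2(A) = √(λ_max/λ_min) = √((1681/25) / (6724/3094081)) = 175.9000
bound on ‖Δx‖/‖x‖: κ·ε = 175.9000·1/845 = 0.2082


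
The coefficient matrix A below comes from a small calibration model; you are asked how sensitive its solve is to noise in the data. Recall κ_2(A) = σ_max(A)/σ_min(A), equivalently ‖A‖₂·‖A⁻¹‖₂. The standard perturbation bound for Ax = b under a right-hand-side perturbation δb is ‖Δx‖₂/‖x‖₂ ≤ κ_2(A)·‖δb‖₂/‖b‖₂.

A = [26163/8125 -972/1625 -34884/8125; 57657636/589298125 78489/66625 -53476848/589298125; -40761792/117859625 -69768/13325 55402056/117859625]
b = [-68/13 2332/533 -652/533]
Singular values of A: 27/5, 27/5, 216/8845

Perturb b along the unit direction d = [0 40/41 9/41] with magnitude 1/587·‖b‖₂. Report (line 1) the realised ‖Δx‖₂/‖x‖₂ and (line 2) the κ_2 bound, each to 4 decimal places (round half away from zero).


from the listed singular values, σ₁ = 27/5, σ_n = 216/8845
κ = σ_max/σ_min = (27/5)/(216/8845) = 221.1250
κ_2(A)·‖δb‖/‖b‖ = 0.3767
solve Ax = b  →  x = [130.4859 0.5037 99.0126]
2-norm of b is 6.9282; of x, 163.7996
with δb = [0.0000 0.0115 0.0026], A·Δx = δb → ‖Δx‖ = 0.4833
dividing the unrounded norms, ‖Δx‖/‖x‖ = 0.0030
so the bound overstates the realised error by a factor of ≈ 127.6692 (computed from the unrounded values)

0.0030
0.3767


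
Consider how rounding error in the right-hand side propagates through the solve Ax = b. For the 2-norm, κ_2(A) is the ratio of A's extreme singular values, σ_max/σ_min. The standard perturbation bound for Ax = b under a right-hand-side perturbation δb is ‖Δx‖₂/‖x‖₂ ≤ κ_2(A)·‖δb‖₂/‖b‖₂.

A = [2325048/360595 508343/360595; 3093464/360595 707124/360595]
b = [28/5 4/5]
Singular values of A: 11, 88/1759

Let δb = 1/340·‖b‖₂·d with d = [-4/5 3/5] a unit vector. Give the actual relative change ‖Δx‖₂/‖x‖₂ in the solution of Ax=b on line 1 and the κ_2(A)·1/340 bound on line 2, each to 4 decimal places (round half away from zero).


from the listed singular values, σ₁ = 11, σ_n = 88/1759
condition number: 11 ÷ (88/1759) = 219.8750
perturbation bound = 219.8750·1/340 = 0.6467
solve Ax = b  →  x = [17.9058 -77.9246]
‖b‖ = 5.6569, ‖x‖ = 79.9554
re-solving with b+δb shifts x by Δx of norm 0.3326
dividing the unrounded norms, ‖Δx‖/‖x‖ = 0.0042
so the bound overstates the realised error by a factor of ≈ 155.4767 (computed from the unrounded values)

0.0042
0.6467


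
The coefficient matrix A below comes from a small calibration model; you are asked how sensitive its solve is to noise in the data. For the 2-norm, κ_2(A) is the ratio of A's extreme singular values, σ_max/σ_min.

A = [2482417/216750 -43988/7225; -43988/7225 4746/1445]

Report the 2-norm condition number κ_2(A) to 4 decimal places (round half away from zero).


393.7500

AᵀA = [27348940801/162562500 -243099682/2709375; -243099682/2709375 8643796/180625]; tr = 121551409/562500, det = 117649/390625
solving λ² − 121551409/562500·λ + 117649/390625 = 0 gives λ = 21609/100, 196/140625
κ_2(A) = √(λ_max/λ_min) = √((21609/100) / (196/140625)) = 393.7500


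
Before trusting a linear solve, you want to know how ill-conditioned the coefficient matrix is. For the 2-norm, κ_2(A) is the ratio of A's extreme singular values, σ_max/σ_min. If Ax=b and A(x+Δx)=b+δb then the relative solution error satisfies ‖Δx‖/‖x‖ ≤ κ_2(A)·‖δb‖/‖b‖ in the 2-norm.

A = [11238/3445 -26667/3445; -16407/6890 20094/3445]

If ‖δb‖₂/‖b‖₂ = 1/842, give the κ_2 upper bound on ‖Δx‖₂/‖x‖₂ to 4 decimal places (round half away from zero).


form AᵀA = [30974409/1898884 -18580995/474721; -18580995/474721 44595909/474721] with trace 1238805/11236 and determinant 3969/11236
eigenvalues of AᵀA: λ = (tr ± √(tr²−4·det))/2 = 441/4, 9/2809
so κ_2 = √((441/4) / (9/2809)) = 185.5000
κ_2(A)·‖δb‖/‖b‖ = 0.2203

0.2203


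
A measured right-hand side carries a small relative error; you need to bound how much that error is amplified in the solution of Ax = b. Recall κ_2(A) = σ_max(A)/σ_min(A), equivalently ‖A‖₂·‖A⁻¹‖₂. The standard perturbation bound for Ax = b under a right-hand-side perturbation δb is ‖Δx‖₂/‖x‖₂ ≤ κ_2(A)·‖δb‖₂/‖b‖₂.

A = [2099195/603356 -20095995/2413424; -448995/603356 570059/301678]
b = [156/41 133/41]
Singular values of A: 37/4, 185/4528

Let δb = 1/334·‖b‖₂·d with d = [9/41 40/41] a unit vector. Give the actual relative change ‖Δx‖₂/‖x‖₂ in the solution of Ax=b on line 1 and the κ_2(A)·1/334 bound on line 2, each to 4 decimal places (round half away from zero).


from the listed singular values, σ₁ = 37/4, σ_n = 185/4528
κ_2(A) = (37/4) / (185/4528) = 226.4000
perturbation bound = 226.4000·1/334 = 0.6778
solve Ax = b  →  x = [90.4965 37.3555]
‖b‖ = 5.0000, ‖x‖ = 97.9032
with δb = [0.0033 0.0146], A·Δx = δb → ‖Δx‖ = 0.3664
relative error = 0.0037
tightness: 0.0037 against a bound of 0.6778 (unrounded ratio ≈ 0.0055)

0.0037
0.6778


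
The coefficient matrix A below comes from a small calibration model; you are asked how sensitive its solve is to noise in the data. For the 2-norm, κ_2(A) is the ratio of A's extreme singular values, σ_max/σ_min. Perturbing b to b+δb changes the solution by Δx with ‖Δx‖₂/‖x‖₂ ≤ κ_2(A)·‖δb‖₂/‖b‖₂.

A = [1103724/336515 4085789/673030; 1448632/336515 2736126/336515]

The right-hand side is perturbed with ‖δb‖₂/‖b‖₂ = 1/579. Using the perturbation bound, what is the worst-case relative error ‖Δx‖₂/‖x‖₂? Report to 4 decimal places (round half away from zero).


form AᵀA = [132669653584/4529693809 248737254750/4529693809; 248737254750/4529693809 1865568548161/18118775236] with trace 8291512673/62694724 and determinant 4477456/15673681
eigenvalues of AᵀA: λ = (tr ± √(tr²−4·det))/2 = 529/4, 33856/15673681
so κ_2 = √((529/4) / (33856/15673681)) = 247.4375
κ_2(A)·‖δb‖/‖b‖ = 0.4274

0.4274


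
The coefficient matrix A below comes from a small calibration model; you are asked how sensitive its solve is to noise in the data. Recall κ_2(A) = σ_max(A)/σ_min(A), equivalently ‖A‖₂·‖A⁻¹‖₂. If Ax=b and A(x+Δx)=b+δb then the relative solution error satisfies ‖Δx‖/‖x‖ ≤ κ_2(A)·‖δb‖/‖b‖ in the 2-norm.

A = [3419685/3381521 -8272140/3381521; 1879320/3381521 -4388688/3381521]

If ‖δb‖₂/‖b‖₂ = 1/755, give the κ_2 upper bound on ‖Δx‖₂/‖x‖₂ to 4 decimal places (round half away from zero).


0.2533

AᵀA = [52685429625/39566381569 -126421668540/39566381569; -126421668540/39566381569 303421738896/39566381569]; tr = 2107143009/234120601, det = 518400/234120601
char-poly roots: 9 and 57600/234120601
κ = σ_max/σ_min = 3/(240/15301) = 191.2625
κ_2(A)·‖δb‖/‖b‖ = 0.2533


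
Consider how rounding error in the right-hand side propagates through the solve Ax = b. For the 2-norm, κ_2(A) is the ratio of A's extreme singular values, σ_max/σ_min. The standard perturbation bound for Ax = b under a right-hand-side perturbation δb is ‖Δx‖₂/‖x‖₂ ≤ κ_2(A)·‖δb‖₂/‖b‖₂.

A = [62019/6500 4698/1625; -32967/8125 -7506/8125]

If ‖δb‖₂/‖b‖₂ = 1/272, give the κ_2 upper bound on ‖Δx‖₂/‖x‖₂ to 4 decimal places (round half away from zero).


0.1471

AᵀA = [671882121/6250000 24479091/781250; 24479091/781250 3598344/390625]; tr = 1167129/10000, det = 531441/62500
eigenvalues of AᵀA: λ = (tr ± √(tr²−4·det))/2 = 2916/25, 729/10000
σ_max=√(2916/25)=(54/5), σ_min=√(729/10000)=(27/100) → κ = 40.0000
κ_2(A)·‖δb‖/‖b‖ = 0.1471


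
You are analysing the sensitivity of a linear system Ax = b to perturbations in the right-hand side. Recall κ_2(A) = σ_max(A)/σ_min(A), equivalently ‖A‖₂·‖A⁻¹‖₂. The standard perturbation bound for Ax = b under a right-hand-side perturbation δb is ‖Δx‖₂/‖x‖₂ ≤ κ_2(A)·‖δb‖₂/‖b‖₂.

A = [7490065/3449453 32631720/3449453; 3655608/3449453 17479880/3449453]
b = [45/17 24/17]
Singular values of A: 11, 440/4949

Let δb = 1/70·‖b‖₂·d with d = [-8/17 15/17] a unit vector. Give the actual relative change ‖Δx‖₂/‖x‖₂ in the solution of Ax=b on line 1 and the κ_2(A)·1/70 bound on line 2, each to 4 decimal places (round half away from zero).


1.7675
1.7675

σ_max = 11, σ_min = 440/4949
condition number: 11 ÷ (440/4949) = 123.7250
bound on ‖Δx‖/‖x‖: κ·ε = 123.7250·1/70 = 1.7675
solve Ax = b  →  x = [0.0599 0.2661]
2-norm of b is 3.0000; of x, 0.2727
Δx = A⁻¹·δb where δb = 1/70·3.0000·d; ‖Δx‖ = 0.4820
realised ‖Δx‖/‖x‖ = 1.7675
tightness: 1.7675 against a bound of 1.7675; the bound is attained (ratio 1)


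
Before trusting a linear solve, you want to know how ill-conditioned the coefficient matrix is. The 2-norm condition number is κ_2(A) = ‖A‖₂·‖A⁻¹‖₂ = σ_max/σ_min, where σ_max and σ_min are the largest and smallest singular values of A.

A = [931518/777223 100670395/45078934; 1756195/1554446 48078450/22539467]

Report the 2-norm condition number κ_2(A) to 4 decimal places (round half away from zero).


AᵀA = [385595530313/142135433348 180741803760/35533858337; 180741803760/35533858337 1355576543825/142135433348]; tr = 51210943357/4180453922, det = 37515625/33443631376
λ_max, λ_min = (51210943357/4180453922 ± √655620575835757165956/4369048748491295521)/2 = 49/4, 765625/8360907844
κ_2(A) = √(λ_max/λ_min) = √((49/4) / (765625/8360907844)) = 365.7520

365.7520


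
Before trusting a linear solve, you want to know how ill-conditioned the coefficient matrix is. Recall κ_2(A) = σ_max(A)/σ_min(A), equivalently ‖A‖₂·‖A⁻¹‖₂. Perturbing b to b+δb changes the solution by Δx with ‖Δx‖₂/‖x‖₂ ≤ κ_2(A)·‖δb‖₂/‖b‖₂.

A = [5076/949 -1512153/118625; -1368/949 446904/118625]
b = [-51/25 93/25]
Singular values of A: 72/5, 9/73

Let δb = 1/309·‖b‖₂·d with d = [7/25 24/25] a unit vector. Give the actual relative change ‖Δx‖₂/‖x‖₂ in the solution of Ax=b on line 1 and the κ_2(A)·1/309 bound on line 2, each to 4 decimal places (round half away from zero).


from the listed singular values, σ₁ = 72/5, σ_n = 9/73
κ_2(A) = (72/5) / (9/73) = 116.8000
worst-case relative error ≤ 116.8000 × 1/309 = 0.3780
solve Ax = b  →  x = [22.3814 9.5513]
2-norm of b is 4.2426; of x, 24.3342
δb = ε·‖b‖·d = [0.0038 0.0132]; solving A·Δx = δb gives ‖Δx‖ = 0.1114
realised ‖Δx‖/‖x‖ = 0.0046
so the bound overstates the realised error by a factor of ≈ 82.5931 (computed from the unrounded values)

0.0046
0.3780


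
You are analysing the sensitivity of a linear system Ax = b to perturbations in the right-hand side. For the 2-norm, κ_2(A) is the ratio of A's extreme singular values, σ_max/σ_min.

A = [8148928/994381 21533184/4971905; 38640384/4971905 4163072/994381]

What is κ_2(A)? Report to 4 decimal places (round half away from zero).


M = AᵀA = [3749351919616/29393388025 79984558080/1175735521; 79984558080/1175735521 1066536534016/29393388025]. tr(M)=16663973888/101707225, det(M)=1073741824/2542680625
eigenvalues of AᵀA: λ = (tr ± √(tr²−4·det))/2 = 4096/25, 262144/101707225
κ_2(A) = √(λ_max/λ_min) = √((4096/25) / (262144/101707225)) = 252.1250

252.1250


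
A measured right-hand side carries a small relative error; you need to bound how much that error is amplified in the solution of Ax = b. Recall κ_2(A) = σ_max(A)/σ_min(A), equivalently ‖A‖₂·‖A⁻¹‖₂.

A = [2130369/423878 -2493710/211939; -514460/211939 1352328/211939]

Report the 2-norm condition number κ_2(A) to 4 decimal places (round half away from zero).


59.9375

AᵀA = [1489791973/47823412 -892195875/11955853; -892195875/11955853 2141969812/11955853]; tr = 773667017/3678724, det = 11316496/919681
eigenvalues of AᵀA: λ = (tr ± √(tr²−4·det))/2 = 841/4, 53824/919681
κ_2(A) = √(λ_max/λ_min) = √((841/4) / (53824/919681)) = 59.9375


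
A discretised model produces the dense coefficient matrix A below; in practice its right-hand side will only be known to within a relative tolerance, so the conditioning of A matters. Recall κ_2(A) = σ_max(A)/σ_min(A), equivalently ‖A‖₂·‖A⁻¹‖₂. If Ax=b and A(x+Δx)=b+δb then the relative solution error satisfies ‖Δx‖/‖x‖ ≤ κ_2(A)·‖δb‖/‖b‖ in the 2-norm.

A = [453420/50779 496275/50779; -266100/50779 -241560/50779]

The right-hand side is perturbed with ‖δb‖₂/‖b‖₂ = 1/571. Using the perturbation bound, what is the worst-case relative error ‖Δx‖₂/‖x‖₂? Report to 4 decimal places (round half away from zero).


M = AᵀA = [956397600/8922169 1001038500/8922169; 1001038500/8922169 1054118025/8922169]. tr(M)=2390625/10609, det(M)=810000/10609
solving λ² − 2390625/10609·λ + 810000/10609 = 0 gives λ = 225, 3600/10609
so κ_2 = √(225 / (3600/10609)) = 25.7500
bound on ‖Δx‖/‖x‖: κ·ε = 25.7500·1/571 = 0.0451

0.0451


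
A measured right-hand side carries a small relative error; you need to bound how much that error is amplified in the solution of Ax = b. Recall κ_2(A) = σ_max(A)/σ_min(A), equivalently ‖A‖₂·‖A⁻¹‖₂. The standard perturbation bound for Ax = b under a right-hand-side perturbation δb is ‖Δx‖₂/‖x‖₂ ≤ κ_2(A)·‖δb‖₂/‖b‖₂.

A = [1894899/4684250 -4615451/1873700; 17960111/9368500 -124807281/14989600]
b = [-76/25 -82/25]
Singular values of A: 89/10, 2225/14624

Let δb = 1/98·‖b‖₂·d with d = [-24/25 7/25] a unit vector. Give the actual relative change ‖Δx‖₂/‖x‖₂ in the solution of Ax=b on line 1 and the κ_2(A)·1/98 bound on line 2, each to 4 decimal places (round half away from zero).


0.0228
0.5969

largest singular value 89/10, smallest 2225/14624
κ = σ_max/σ_min = (89/10)/(2225/14624) = 58.4960
perturbation bound = 58.4960·1/98 = 0.5969
solve Ax = b  →  x = [12.7259 3.3240]
2-norm of b is 4.4721; of x, 13.1528
with δb = [-0.0438 0.0128], A·Δx = δb → ‖Δx‖ = 0.2999
relative error = 0.0228
tightness: 0.0228 against a bound of 0.5969 (unrounded ratio ≈ 0.0382)


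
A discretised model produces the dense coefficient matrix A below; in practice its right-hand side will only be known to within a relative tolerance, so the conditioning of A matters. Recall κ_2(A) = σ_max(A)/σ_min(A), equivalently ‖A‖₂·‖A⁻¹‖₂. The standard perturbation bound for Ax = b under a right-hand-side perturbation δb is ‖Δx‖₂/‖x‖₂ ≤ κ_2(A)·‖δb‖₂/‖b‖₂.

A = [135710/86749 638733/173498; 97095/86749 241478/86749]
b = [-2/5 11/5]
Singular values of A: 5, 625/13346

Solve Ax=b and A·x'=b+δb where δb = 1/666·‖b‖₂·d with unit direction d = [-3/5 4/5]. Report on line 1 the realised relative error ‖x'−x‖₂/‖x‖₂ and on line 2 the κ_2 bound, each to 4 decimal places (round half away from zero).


0.0017
0.1603

σ_max = 5, σ_min = 625/13346
κ_2(A) = 5 / (625/13346) = 106.7680
κ_2(A)·‖δb‖/‖b‖ = 0.1603
solve Ax = b  →  x = [-39.3451 16.6105]
‖b‖ = 2.2361, ‖x‖ = 42.7077
re-solving with b+δb shifts x by Δx of norm 0.0717
relative error = 0.0017
so the bound overstates the realised error by a factor of ≈ 95.4972 (computed from the unrounded values)


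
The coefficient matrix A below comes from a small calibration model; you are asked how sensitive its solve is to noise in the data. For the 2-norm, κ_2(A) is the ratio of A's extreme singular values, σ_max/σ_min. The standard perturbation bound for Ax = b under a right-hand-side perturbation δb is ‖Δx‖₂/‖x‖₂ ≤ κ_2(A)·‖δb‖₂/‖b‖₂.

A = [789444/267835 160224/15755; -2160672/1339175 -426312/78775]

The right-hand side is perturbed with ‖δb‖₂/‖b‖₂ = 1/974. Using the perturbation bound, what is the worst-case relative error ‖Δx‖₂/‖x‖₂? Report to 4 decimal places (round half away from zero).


form AᵀA = [70065914256/6205500625 240195134592/6205500625; 240195134592/6205500625 823535175744/6205500625] with trace 1429761744/9928801 and determinant 2073600/9928801
solving λ² − 1429761744/9928801·λ + 2073600/9928801 = 0 gives λ = 144, 14400/9928801
κ_2(A) = √(λ_max/λ_min) = √(144 / (14400/9928801)) = 315.1000
worst-case relative error ≤ 315.1000 × 1/974 = 0.3235

0.3235


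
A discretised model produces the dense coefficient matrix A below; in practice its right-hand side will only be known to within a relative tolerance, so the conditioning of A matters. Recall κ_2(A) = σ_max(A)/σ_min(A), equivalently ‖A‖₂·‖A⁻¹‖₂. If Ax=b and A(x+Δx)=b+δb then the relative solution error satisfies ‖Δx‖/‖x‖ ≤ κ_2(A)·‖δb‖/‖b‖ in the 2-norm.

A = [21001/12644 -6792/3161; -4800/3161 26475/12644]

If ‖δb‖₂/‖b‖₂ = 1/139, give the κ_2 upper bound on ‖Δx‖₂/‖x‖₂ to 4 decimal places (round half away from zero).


0.4705

M = AᵀA = [962761/190096 -80178/11881; -80178/11881 1711089/190096]. tr(M)=1336925/95048, det(M)=140625/3041536
char-poly roots: 225/16 and 625/190096
κ = σ_max/σ_min = (15/4)/(25/436) = 65.4000
perturbation bound = 65.4000·1/139 = 0.4705


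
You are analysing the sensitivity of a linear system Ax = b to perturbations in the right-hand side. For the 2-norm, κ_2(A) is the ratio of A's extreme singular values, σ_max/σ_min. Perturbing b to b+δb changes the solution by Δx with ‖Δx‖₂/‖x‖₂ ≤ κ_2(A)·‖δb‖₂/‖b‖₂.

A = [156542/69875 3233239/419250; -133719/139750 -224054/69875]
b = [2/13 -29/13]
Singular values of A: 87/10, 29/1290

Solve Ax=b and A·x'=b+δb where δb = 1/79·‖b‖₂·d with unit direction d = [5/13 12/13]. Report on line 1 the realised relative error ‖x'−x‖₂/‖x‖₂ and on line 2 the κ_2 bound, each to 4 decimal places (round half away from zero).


0.0142
4.8987

from the listed singular values, σ₁ = 87/10, σ_n = 29/1290
κ_2(A) = (87/10) / (29/1290) = 387.0000
perturbation bound = 387.0000·1/79 = 4.8987
solve Ax = b  →  x = [85.4391 -24.8000]
‖b‖₂ = 2.2361 and ‖x‖₂ = 88.9656
with δb = [0.0109 0.0261], A·Δx = δb → ‖Δx‖ = 1.2591
dividing the unrounded norms, ‖Δx‖/‖x‖ = 0.0142
so the bound overstates the realised error by a factor of ≈ 346.1436 (computed from the unrounded values)


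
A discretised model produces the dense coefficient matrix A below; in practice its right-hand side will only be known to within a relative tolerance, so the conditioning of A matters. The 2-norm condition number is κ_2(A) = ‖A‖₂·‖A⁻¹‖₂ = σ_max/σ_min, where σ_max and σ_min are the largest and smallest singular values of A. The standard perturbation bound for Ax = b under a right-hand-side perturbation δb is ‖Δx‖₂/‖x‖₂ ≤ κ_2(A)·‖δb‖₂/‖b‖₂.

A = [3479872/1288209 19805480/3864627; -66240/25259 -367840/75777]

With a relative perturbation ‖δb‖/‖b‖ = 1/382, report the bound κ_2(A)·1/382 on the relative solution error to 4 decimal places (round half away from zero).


form AᵀA = [27969101824/1973225241 157307701760/5919675723; 157307701760/5919675723 884885416000/17759027169] with trace 3932897344/61449921 and determinant 6553600/61449921
λ_max, λ_min = (3932897344/61449921 ± √15466070645633191936/3776092790906241)/2 = 64, 102400/61449921
κ_2(A) = √(λ_max/λ_min) = √(64 / (102400/61449921)) = 195.9750
κ_2(A)·‖δb‖/‖b‖ = 0.5130

0.5130


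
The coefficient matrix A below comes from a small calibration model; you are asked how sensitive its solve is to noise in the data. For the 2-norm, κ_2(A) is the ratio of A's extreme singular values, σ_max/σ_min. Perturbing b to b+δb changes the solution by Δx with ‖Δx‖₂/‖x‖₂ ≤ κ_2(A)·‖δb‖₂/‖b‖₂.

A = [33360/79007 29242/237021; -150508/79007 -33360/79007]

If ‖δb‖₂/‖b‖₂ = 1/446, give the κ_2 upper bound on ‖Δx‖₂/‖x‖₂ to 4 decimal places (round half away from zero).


0.1581

M = AᵀA = [14137744/3713329 3180320/3713329; 3180320/3713329 6467044/33419961]. tr(M)=79540/19881, det(M)=64/19881
λ_max, λ_min = (79540/19881 ± √6321522064/395254161)/2 = 4, 16/19881
σ_max=√4=2, σ_min=√(16/19881)=(4/141) → κ = 70.5000
κ_2(A)·‖δb‖/‖b‖ = 0.1581


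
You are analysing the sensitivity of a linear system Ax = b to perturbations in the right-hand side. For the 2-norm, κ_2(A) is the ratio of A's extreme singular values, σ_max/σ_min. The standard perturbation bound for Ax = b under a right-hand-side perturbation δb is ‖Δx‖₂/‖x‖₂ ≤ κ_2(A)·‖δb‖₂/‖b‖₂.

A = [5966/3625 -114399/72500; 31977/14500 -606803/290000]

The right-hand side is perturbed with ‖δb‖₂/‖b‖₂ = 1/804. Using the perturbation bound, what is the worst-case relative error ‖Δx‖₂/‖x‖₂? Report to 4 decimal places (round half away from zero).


0.4975

form AᵀA = [63680761/8410000 -1212952419/168200000; -1212952419/168200000 23104159201/3364000000] with trace 57760361/4000000 and determinant 130321/100000000
λ_max, λ_min = (57760361/4000000 ± √3336175897410321/16000000000000)/2 = 361/25, 361/4000000
σ_max=√(361/25)=(19/5), σ_min=√(361/4000000)=(19/2000) → κ = 400.0000
worst-case relative error ≤ 400.0000 × 1/804 = 0.4975


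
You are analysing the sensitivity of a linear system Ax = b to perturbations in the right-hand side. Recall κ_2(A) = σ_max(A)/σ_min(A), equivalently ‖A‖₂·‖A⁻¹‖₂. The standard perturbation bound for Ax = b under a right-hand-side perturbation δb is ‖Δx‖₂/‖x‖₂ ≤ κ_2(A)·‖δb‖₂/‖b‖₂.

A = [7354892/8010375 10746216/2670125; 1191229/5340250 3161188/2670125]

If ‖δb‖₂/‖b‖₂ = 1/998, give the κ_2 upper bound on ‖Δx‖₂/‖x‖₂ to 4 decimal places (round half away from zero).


0.0979

M = AᵀA = [366638374561/410663088900 9033152674/2281461605; 9033152674/2281461605 200758828624/11407308025]. tr(M)=180700921/9771876, det(M)=54700816/1526855625
solving λ² − 180700921/9771876·λ + 54700816/1526855625 = 0 gives λ = 1849/100, 118336/61074225
so κ_2 = √((1849/100) / (118336/61074225)) = 97.6875
bound on ‖Δx‖/‖x‖: κ·ε = 97.6875·1/998 = 0.0979


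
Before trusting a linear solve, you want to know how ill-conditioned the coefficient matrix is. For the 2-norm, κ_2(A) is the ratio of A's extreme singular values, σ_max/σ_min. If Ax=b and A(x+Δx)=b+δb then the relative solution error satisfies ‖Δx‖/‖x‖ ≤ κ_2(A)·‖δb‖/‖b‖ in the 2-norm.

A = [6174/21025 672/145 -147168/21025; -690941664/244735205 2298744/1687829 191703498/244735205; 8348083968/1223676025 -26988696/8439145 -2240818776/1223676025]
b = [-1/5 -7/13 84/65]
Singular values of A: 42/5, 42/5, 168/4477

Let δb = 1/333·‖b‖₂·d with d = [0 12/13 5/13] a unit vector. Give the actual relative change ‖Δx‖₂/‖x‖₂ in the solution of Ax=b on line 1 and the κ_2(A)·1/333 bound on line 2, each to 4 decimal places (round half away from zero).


from the listed singular values, σ₁ = 42/5, σ_n = 168/4477
condition number: (42/5) ÷ (168/4477) = 223.8500
perturbation bound = 223.8500·1/333 = 0.6722
solve Ax = b  →  x = [0.1457 -0.0821 -0.0197]
2-norm of b is 1.4142; of x, 0.1684
δb = ε·‖b‖·d = [0.0000 0.0039 0.0016]; solving A·Δx = δb gives ‖Δx‖ = 0.1132
relative error = 0.6722
tightness: 0.6722 against a bound of 0.6722; the bound is attained (ratio 1)

0.6722
0.6722


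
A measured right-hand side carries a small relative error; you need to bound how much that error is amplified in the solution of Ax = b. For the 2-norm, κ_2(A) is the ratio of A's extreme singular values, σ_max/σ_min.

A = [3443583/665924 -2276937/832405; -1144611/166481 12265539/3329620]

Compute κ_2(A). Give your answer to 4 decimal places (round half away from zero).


391.7200

AᵀA = [32820413339025/443454773776 -1094004620280/27715923361; -1094004620280/27715923361 9335780823681/443454773776]; tr = 72934591977/767222792, det = 1445900625/24551129344
eigenvalues of AᵀA: λ = (tr ± √(tr²−4·det))/2 = 1521/16, 950625/1534445584
so κ_2 = √((1521/16) / (950625/1534445584)) = 391.7200


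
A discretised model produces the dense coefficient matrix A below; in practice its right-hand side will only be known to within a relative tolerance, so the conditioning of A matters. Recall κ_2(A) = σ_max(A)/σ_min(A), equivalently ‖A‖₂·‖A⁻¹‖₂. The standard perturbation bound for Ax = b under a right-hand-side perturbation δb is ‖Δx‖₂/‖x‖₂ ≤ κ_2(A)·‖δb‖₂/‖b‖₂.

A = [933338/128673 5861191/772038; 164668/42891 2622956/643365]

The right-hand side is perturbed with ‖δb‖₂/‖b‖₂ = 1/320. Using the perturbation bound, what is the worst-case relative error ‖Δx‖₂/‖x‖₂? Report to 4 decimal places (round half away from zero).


AᵀA = [3858684340/57289761 60773124503/859346415; 60773124503/859346415 3828772778089/51560784900]; tr = 8682031729/61308900, det = 2775556/15327225
eigenvalues of AᵀA: λ = (tr ± √(tr²−4·det))/2 = 14161/100, 784/613089
κ = σ_max/σ_min = (119/10)/(28/783) = 332.7750
worst-case relative error ≤ 332.7750 × 1/320 = 1.0399

1.0399


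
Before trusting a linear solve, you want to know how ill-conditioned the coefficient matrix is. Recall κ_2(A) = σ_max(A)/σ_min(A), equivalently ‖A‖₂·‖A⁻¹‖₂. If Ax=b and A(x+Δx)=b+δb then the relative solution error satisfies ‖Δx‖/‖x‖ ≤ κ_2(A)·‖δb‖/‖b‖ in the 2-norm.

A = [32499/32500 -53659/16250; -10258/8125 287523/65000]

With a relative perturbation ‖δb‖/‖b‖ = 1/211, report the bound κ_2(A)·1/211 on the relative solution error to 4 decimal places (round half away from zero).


AᵀA = [109592401/42250000 -187730991/21125000; -187730991/21125000 5149523521/169000000]; tr = 8940629/270400, det = 279841/4326400
solving λ² − 8940629/270400·λ + 279841/4326400 = 0 gives λ = 529/16, 529/270400
κ = σ_max/σ_min = (23/4)/(23/520) = 130.0000
perturbation bound = 130.0000·1/211 = 0.6161

0.6161


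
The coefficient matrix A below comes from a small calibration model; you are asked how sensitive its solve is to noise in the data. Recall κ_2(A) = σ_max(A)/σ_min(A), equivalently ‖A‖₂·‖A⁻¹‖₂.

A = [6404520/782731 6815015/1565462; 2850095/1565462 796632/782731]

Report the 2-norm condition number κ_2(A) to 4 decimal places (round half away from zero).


224.6000

AᵀA = [102435780625/1457865124 13657756320/364466281; 13657756320/364466281 29139155041/1457865124]; tr = 227638297/2522258, det = 3258025/20178064
char-poly roots: 361/4 and 9025/5044516
κ = σ_max/σ_min = (19/2)/(95/2246) = 224.6000


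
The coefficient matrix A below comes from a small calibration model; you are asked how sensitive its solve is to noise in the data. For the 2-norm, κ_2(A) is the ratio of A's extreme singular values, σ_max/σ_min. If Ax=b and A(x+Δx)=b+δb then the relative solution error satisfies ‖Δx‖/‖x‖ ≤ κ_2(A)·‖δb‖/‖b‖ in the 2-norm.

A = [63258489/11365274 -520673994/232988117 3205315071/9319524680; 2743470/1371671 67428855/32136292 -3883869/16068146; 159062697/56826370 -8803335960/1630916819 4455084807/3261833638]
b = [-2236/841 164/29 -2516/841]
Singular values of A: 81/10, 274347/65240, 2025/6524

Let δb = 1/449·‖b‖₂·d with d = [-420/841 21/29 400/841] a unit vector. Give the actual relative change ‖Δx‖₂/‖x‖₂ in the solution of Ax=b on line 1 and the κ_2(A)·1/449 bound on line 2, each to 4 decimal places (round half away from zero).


largest singular value 81/10, smallest 2025/6524
condition number: (81/10) ÷ (2025/6524) = 26.0960
bound on ‖Δx‖/‖x‖: κ·ε = 26.0960·1/449 = 0.0581
solve Ax = b  →  x = [0.2984 3.8331 12.3466]
2-norm of b is 6.9282; of x, 12.9314
Δx = A⁻¹·δb where δb = 1/449·6.9282·d; ‖Δx‖ = 0.0497
realised ‖Δx‖/‖x‖ = 0.0038
realised/bound (from unrounded values) ≈ 0.0661

0.0038
0.0581


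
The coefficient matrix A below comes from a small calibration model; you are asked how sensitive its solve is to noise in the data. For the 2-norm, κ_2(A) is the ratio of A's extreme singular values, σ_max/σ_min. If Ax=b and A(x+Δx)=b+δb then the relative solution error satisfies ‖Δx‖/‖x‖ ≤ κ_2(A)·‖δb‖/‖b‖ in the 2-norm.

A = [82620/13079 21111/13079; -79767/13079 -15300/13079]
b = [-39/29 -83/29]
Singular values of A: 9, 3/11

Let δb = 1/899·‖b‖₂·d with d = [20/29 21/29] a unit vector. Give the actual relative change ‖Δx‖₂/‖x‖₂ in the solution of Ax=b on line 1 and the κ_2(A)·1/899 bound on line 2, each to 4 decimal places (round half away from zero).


0.0012
0.0367

largest singular value 9, smallest 3/11
κ_2(A) = 9 / (3/11) = 33.0000
κ_2(A)·‖δb‖/‖b‖ = 0.0367
solve Ax = b  →  x = [2.5230 -10.7073]
‖b‖₂ = 3.1623 and ‖x‖₂ = 11.0006
with δb = [0.0024 0.0025], A·Δx = δb → ‖Δx‖ = 0.0129
realised ‖Δx‖/‖x‖ = 0.0012
realised/bound (from unrounded values) ≈ 0.0319


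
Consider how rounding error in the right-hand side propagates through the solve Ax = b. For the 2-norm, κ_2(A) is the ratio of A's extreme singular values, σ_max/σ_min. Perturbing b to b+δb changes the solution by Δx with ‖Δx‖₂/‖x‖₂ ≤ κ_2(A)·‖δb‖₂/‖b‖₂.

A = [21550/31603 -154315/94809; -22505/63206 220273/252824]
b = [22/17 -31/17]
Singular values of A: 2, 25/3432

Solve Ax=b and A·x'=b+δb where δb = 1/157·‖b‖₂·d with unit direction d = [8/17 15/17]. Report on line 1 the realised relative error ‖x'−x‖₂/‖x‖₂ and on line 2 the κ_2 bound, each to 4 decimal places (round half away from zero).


0.0142
1.7488

from the listed singular values, σ₁ = 2, σ_n = 25/3432
condition number: 2 ÷ (25/3432) = 274.5600
worst-case relative error ≤ 274.5600 × 1/157 = 1.7488
solve Ax = b  →  x = [-126.3354 -53.7231]
‖b‖ = 2.2361, ‖x‖ = 137.2836
with δb = [0.0067 0.0126], A·Δx = δb → ‖Δx‖ = 1.9552
dividing the unrounded norms, ‖Δx‖/‖x‖ = 0.0142
tightness: 0.0142 against a bound of 1.7488 (unrounded ratio ≈ 0.0081)


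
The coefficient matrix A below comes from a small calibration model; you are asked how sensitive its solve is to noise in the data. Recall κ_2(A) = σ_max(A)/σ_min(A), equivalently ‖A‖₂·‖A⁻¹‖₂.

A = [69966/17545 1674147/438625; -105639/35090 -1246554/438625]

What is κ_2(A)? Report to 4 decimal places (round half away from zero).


302.5000

form AᵀA = [6148112589/246261620 36595145601/1539135125; 36595145601/1539135125 174266602101/7695675625] with trace 1742664069/36602500 and determinant 22667121/915062500
λ_max, λ_min = (1742664069/36602500 ± √3036745309656212361/1339743006250000)/2 = 4761/100, 4761/9150625
σ_max=√(4761/100)=(69/10), σ_min=√(4761/9150625)=(69/3025) → κ = 302.5000


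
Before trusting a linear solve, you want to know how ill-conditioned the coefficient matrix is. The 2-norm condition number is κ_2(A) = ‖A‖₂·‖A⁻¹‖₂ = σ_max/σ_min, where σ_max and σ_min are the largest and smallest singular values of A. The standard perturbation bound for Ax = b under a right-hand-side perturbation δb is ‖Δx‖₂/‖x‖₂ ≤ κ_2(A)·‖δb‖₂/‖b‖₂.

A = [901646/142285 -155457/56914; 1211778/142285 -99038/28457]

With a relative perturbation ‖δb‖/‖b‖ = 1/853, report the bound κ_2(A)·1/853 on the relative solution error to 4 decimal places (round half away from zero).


0.1283

M = AᵀA = [91254857224/809800849 -38019132135/809800849; -38019132135/809800849 63400980625/3239203396]. tr(M)=2535032009/19166884, det(M)=6996025/4791721
eigenvalues of AᵀA: λ = (tr ± √(tr²−4·det))/2 = 529/4, 52900/4791721
κ_2(A) = √(λ_max/λ_min) = √((529/4) / (52900/4791721)) = 109.4500
bound on ‖Δx‖/‖x‖: κ·ε = 109.4500·1/853 = 0.1283


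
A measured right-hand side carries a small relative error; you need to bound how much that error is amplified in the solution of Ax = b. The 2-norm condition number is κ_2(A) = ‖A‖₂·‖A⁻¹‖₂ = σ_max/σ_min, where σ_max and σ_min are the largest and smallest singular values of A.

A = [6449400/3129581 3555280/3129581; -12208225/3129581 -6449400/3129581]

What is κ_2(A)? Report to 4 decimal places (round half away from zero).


M = AᵀA = [659638470625/33890232649 351782523000/33890232649; 351782523000/33890232649 187663585600/33890232649]. tr(M)=2931841025/117267241, det(M)=4000000/117267241
solving λ² − 2931841025/117267241·λ + 4000000/117267241 = 0 gives λ = 25, 160000/117267241
κ = σ_max/σ_min = 5/(400/10829) = 135.3625

135.3625


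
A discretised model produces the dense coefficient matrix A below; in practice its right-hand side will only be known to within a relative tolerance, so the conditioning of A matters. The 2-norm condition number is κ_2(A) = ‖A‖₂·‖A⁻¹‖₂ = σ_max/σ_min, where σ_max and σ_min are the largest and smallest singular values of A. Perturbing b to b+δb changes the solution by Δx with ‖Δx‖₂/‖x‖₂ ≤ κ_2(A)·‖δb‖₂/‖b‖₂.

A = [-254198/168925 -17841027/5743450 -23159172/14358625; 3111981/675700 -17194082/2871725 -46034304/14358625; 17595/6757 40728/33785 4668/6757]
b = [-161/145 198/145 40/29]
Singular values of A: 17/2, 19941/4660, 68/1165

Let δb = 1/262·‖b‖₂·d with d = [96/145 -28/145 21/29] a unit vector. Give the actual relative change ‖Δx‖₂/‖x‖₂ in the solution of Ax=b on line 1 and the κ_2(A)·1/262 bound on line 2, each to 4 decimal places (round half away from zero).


0.3034
0.5558

from the listed singular values, σ₁ = 17/2, σ_n = 68/1165
κ_2(A) = (17/2) / (68/1165) = 145.6250
bound on ‖Δx‖/‖x‖: κ·ε = 145.6250·1/262 = 0.5558
solve Ax = b  →  x = [0.4678 0.1025 0.0547]
‖b‖ = 2.2361, ‖x‖ = 0.4820
δb = ε·‖b‖·d = [0.0057 -0.0016 0.0062]; solving A·Δx = δb gives ‖Δx‖ = 0.1462
realised ‖Δx‖/‖x‖ = 0.3034
so the bound overstates the realised error by a factor of ≈ 1.8321 (computed from the unrounded values)


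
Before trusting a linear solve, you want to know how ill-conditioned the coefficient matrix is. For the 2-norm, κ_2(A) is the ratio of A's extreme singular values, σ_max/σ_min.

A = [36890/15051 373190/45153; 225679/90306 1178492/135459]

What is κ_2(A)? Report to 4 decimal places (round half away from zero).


M = AᵀA = [118813801/9696996 305449774/7272747; 305449774/7272747 3141831604/21818241]. tr(M)=13636650625/87272964, det(M)=9765625/21818241
λ_max, λ_min = (13636650625/87272964 ± √185944603867687890625/7616570245345296)/2 = 625/4, 62500/21818241
κ = σ_max/σ_min = (25/2)/(250/4671) = 233.5500

233.5500
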